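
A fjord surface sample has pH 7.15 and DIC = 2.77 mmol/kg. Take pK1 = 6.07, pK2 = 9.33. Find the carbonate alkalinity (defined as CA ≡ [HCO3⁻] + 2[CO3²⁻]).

CA = [HCO3⁻] + 2[CO3²⁻] = (α₁ + 2α₂)·DIC
At pH 7.15: [H⁺]/K1 = 10^-1.08 = 0.083176, K2/[H⁺] = 10^-2.18 = 0.0066069
α₁ = 1/(1 + 0.083176 + 0.0066069) = 1/1.0898 = 0.9176; α₂ = α₁·K2/[H⁺] = 0.006063
α₁ + 2α₂ = 0.9297
CA = 0.9297 × 2.77 = 2.58 mmol/kg

CA = 2.58 mmol/kg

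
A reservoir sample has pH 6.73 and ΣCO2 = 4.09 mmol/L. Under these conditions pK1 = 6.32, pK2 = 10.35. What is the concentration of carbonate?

[CO3²⁻] = 0.706 μmol/L

α₂ = 1 / (1 + [H⁺]/K2 + [H⁺]²/(K1K2)) = 1 / (1 + 10^+3.62 + 10^+3.21)
   = 1 / (1 + 4168.7 + 1621.8) = 1/5791.5 = 0.0001727
[CO3²⁻] = α₂ × DIC = 0.0001727 × 4.09 = 0.000706 mmol/L = 0.706 μmol/L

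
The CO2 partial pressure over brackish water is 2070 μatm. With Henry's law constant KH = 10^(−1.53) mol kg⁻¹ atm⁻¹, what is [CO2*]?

KH = 10^(−1.53) = 2.951×10^-2 mol kg⁻¹ atm⁻¹
[CO2*] = KH · pCO2 = 2.951×10^-2 × 2070×10^-6 atm = 6.11×10^-5 mol/kg

[CO2*] = 61.1 μmol/kg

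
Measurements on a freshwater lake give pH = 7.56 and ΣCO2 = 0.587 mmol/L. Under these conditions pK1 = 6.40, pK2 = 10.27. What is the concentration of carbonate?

[CO3²⁻] = 1.07 μmol/L

α₂ = 1 / (1 + [H⁺]/K2 + [H⁺]²/(K1K2)) = 1 / (1 + 10^+2.71 + 10^+1.55)
   = 1 / (1 + 512.86 + 35.481) = 1/549.34 = 0.001820
[CO3²⁻] = α₂ × DIC = 0.001820 × 0.587 = 0.00107 mmol/L = 1.07 μmol/L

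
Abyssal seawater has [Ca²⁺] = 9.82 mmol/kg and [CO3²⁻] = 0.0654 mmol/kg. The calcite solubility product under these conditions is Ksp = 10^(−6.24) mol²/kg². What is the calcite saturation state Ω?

Ksp = 10^(−6.24) = 5.754×10^-7
Ω = [Ca²⁺][CO3²⁻]/Ksp = (9.82×10^-3)(0.0654×10^-3) / 5.754×10^-7 = 1.12

Ω = 1.12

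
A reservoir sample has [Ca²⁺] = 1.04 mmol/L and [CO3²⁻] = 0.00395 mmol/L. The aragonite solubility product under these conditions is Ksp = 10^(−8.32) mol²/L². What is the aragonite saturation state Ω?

Ksp = 10^(−8.32) = 4.786×10^-9
Ω = [Ca²⁺][CO3²⁻]/Ksp = (1.04×10^-3)(0.00395×10^-3) / 4.786×10^-9 = 0.858

Ω = 0.858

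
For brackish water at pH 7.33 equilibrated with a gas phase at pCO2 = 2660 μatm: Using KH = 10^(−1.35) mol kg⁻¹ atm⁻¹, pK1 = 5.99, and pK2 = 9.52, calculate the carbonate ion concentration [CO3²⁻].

[CO3²⁻] = 16.8 μmol/kg

[CO2*] = KH · pCO2 = 10^(−1.35) × 2660×10^-6 = 1.188×10^-4 mol/kg
α₀ = 1/(1 + K1/[H⁺] + K1K2/[H⁺]²) = 1/(1 + 10^+1.34 + 10^-0.85) = 0.04344
DIC = [CO2*]/α₀ = 1.188×10^-4 / 0.04344 = 2.735 mmol/kg
[CO3²⁻] = α₂·DIC; α₂ = 0.006136, so [CO3²⁻] = 0.006136 × 2.735 = 0.0168 mmol/kg = 16.8 μmol/kg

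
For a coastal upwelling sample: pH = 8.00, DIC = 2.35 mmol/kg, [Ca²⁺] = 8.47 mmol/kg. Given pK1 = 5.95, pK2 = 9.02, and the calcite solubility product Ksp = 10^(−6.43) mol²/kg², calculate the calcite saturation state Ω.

α₂ = 1 / (1 + [H⁺]/K2 + [H⁺]²/(K1K2)) = 1 / (1 + 10^+1.02 + 10^-1.03)
   = 1 / (1 + 10.471 + 0.093325) = 1/11.565 = 0.08647
[CO3²⁻] = α₂ × DIC = 0.08647 × 2.35 = 0.2032 mmol/kg
Ksp = 10^(−6.43) = 3.715×10^-7
Ω = [Ca²⁺][CO3²⁻]/Ksp = (8.47×10^-3)(2.032×10^-4) / 3.715×10^-7 = 4.63

Ω = 4.63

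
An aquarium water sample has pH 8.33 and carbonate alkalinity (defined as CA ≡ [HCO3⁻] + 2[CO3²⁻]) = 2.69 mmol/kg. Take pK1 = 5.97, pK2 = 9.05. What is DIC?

CA = [HCO3⁻] + 2[CO3²⁻] = (α₁ + 2α₂)·DIC
At pH 8.33: [H⁺]/K1 = 10^-2.36 = 0.0043652, K2/[H⁺] = 10^-0.72 = 0.19055
α₁ = 1/(1 + 0.0043652 + 0.19055) = 1/1.1949 = 0.8369; α₂ = α₁·K2/[H⁺] = 0.1595
α₁ + 2α₂ = 1.1558
DIC = CA / (α₁ + 2α₂) = 2.69 / 1.1558 = 2.33 mmol/kg

DIC = 2.33 mmol/kg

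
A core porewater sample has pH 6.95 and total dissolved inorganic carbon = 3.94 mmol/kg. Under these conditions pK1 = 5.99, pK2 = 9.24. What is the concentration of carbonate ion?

α₂ = 1 / (1 + [H⁺]/K2 + [H⁺]²/(K1K2)) = 1 / (1 + 10^+2.29 + 10^+1.33)
   = 1 / (1 + 194.98 + 21.380) = 1/217.36 = 0.004601
[CO3²⁻] = α₂ × DIC = 0.004601 × 3.94 = 0.0181 mmol/kg = 18.1 μmol/kg

[CO3²⁻] = 18.1 μmol/kg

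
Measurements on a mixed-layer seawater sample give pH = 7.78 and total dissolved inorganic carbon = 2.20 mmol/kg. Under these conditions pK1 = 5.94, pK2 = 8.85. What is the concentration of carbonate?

[CO3²⁻] = 0.170 mmol/kg

α₂ = 1 / (1 + [H⁺]/K2 + [H⁺]²/(K1K2)) = 1 / (1 + 10^+1.07 + 10^-0.77)
   = 1 / (1 + 11.749 + 0.16982) = 1/12.919 = 0.07741
[CO3²⁻] = α₂ × DIC = 0.07741 × 2.20 = 0.170 mmol/kg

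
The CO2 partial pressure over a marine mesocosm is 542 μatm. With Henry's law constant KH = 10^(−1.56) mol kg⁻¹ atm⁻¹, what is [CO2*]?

[CO2*] = 14.9 μmol/kg

KH = 10^(−1.56) = 2.754×10^-2 mol kg⁻¹ atm⁻¹
[CO2*] = KH · pCO2 = 2.754×10^-2 × 542×10^-6 atm = 1.49×10^-5 mol/kg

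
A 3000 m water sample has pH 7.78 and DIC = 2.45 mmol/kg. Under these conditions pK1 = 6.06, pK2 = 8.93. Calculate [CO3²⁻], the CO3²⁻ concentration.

α₂ = 1 / (1 + [H⁺]/K2 + [H⁺]²/(K1K2)) = 1 / (1 + 10^+1.15 + 10^-0.57)
   = 1 / (1 + 14.125 + 0.26915) = 1/15.395 = 0.06496
[CO3²⁻] = α₂ × DIC = 0.06496 × 2.45 = 0.159 mmol/kg

[CO3²⁻] = 0.159 mmol/kg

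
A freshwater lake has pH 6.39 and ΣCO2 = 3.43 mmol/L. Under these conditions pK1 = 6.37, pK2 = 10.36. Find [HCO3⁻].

[HCO3⁻] = 1.75 mmol/L

α₁ = 1 / (1 + [H⁺]/K1 + K2/[H⁺]) = 1 / (1 + 10^-0.02 + 10^-3.97)
   = 1 / (1 + 0.95499 + 0.00010715) = 1/1.9551 = 0.5115
[HCO3⁻] = α₁ × DIC = 0.5115 × 3.43 = 1.75 mmol/L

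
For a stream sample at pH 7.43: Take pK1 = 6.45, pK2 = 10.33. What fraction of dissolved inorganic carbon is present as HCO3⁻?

α₁ = 0.904

α₁ = 1 / (1 + [H⁺]/K1 + K2/[H⁺]) = 1 / (1 + 10^-0.98 + 10^-2.90)
   = 1 / (1 + 0.10471 + 0.0012589) = 1/1.1060 = 0.9042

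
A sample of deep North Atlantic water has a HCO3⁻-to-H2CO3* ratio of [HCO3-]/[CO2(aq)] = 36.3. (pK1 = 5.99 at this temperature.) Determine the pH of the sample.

pH = 7.55

From K1 = [H⁺][HCO3-]/[CO2(aq)]:  pH = pK1 + log₁₀([HCO3-]/[CO2(aq)])
log₁₀(36.3) = +1.560
pH = 5.99 + (+1.560) = 7.55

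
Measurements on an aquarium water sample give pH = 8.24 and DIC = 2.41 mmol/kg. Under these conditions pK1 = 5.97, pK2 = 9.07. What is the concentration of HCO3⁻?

[HCO3⁻] = 2.09 mmol/kg

α₁ = 1 / (1 + [H⁺]/K1 + K2/[H⁺]) = 1 / (1 + 10^-2.27 + 10^-0.83)
   = 1 / (1 + 0.0053703 + 0.14791) = 1/1.1533 = 0.8671
[HCO3⁻] = α₁ × DIC = 0.8671 × 2.41 = 2.09 mmol/kg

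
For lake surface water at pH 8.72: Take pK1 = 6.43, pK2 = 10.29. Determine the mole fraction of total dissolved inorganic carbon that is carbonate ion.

α₂ = 1 / (1 + [H⁺]/K2 + [H⁺]²/(K1K2)) = 1 / (1 + 10^+1.57 + 10^-0.72)
   = 1 / (1 + 37.154 + 0.19055) = 1/38.344 = 0.02608

α₂ = 0.0261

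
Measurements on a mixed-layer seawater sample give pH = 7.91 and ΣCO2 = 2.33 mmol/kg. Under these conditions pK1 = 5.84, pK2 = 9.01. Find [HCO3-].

α₁ = 1 / (1 + [H⁺]/K1 + K2/[H⁺]) = 1 / (1 + 10^-2.07 + 10^-1.10)
   = 1 / (1 + 0.0085114 + 0.079433) = 1/1.0879 = 0.9192
[HCO3⁻] = α₁ × DIC = 0.9192 × 2.33 = 2.14 mmol/kg

[HCO3⁻] = 2.14 mmol/kg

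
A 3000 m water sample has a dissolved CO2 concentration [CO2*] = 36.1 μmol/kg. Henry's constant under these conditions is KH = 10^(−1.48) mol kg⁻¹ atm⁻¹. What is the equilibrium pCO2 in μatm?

KH = 10^(−1.48) = 3.311×10^-2 mol kg⁻¹ atm⁻¹
pCO2 = [CO2*]/KH = 36.1×10^-6 / 3.311×10^-2 = 1.09×10^-3 atm = 1090 μatm

pCO2 = 1090 μatm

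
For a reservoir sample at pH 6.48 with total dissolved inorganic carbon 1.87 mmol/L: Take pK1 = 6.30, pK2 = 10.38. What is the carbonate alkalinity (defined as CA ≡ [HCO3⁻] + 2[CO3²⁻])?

CA = 1.13 mmol/L

CA = [HCO3⁻] + 2[CO3²⁻] = (α₁ + 2α₂)·DIC
At pH 6.48: [H⁺]/K1 = 10^-0.18 = 0.66069, K2/[H⁺] = 10^-3.90 = 0.00012589
α₁ = 1/(1 + 0.66069 + 0.00012589) = 1/1.6608 = 0.6021; α₂ = α₁·K2/[H⁺] = 7.580×10^-5
α₁ + 2α₂ = 0.6023
CA = 0.6023 × 1.87 = 1.13 mmol/L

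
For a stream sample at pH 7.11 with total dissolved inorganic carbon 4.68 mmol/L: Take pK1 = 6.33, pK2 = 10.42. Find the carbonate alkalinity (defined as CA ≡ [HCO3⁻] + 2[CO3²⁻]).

CA = [HCO3⁻] + 2[CO3²⁻] = (α₁ + 2α₂)·DIC
At pH 7.11: [H⁺]/K1 = 10^-0.78 = 0.16596, K2/[H⁺] = 10^-3.31 = 0.00048978
α₁ = 1/(1 + 0.16596 + 0.00048978) = 1/1.1664 = 0.8573; α₂ = α₁·K2/[H⁺] = 0.0004199
α₁ + 2α₂ = 0.8581
CA = 0.8581 × 4.68 = 4.02 mmol/L

CA = 4.02 mmol/L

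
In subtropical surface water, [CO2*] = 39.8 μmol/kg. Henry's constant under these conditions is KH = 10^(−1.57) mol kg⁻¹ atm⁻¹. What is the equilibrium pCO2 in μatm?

pCO2 = 1480 μatm

KH = 10^(−1.57) = 2.692×10^-2 mol kg⁻¹ atm⁻¹
pCO2 = [CO2*]/KH = 39.8×10^-6 / 2.692×10^-2 = 1.48×10^-3 atm = 1480 μatm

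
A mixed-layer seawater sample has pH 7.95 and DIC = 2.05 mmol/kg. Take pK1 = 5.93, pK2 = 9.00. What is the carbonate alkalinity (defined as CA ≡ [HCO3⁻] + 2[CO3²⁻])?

CA = 2.20 mmol/kg

CA = [HCO3⁻] + 2[CO3²⁻] = (α₁ + 2α₂)·DIC
At pH 7.95: [H⁺]/K1 = 10^-2.02 = 0.0095499, K2/[H⁺] = 10^-1.05 = 0.089125
α₁ = 1/(1 + 0.0095499 + 0.089125) = 1/1.0987 = 0.9102; α₂ = α₁·K2/[H⁺] = 0.08112
α₁ + 2α₂ = 1.0724
CA = 1.0724 × 2.05 = 2.20 mmol/kg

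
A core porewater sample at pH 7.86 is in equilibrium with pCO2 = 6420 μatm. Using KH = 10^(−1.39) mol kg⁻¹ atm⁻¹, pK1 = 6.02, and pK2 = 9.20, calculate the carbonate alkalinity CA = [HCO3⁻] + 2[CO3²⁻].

CA = 19.7 mmol/kg

[CO2*] = KH · pCO2 = 10^(−1.39) × 6420×10^-6 = 2.615×10^-4 mol/kg
α₀ = 1/(1 + K1/[H⁺] + K1K2/[H⁺]²) = 1/(1 + 10^+1.84 + 10^+0.50) = 0.01363
DIC = [CO2*]/α₀ = 2.615×10^-4 / 0.01363 = 19.18 mmol/kg
CA = (α₁ + 2α₂)·DIC = (0.9433 + 2×0.04311) × 19.18 = 19.7 mmol/kg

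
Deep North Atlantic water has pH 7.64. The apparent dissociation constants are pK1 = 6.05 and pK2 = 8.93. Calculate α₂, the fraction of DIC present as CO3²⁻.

α₂ = 1 / (1 + [H⁺]/K2 + [H⁺]²/(K1K2)) = 1 / (1 + 10^+1.29 + 10^-0.30)
   = 1 / (1 + 19.498 + 0.50119) = 1/21.000 = 0.04762

α₂ = 0.0476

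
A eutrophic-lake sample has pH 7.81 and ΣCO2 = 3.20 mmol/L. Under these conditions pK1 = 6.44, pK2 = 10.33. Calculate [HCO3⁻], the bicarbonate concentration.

[HCO3⁻] = 3.06 mmol/L

α₁ = 1 / (1 + [H⁺]/K1 + K2/[H⁺]) = 1 / (1 + 10^-1.37 + 10^-2.52)
   = 1 / (1 + 0.042658 + 0.0030200) = 1/1.0457 = 0.9563
[HCO3⁻] = α₁ × DIC = 0.9563 × 3.20 = 3.06 mmol/L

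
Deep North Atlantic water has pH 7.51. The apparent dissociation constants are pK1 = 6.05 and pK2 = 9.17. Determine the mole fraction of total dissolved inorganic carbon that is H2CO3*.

α₀ = 0.0328

α₀ = 1 / (1 + K1/[H⁺] + K1K2/[H⁺]²) = 1 / (1 + 10^+1.46 + 10^-0.20)
   = 1 / (1 + 28.840 + 0.63096) = 1/30.471 = 0.03282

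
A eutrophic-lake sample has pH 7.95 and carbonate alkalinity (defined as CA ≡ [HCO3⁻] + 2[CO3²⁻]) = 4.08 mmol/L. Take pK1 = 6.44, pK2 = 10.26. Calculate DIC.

CA = [HCO3⁻] + 2[CO3²⁻] = (α₁ + 2α₂)·DIC
At pH 7.95: [H⁺]/K1 = 10^-1.51 = 0.030903, K2/[H⁺] = 10^-2.31 = 0.0048978
α₁ = 1/(1 + 0.030903 + 0.0048978) = 1/1.0358 = 0.9654; α₂ = α₁·K2/[H⁺] = 0.004729
α₁ + 2α₂ = 0.9749
DIC = CA / (α₁ + 2α₂) = 4.08 / 0.9749 = 4.19 mmol/L

DIC = 4.19 mmol/L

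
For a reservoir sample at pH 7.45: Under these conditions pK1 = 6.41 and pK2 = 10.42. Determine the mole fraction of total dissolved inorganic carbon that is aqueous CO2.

α₀ = 1 / (1 + K1/[H⁺] + K1K2/[H⁺]²) = 1 / (1 + 10^+1.04 + 10^-1.93)
   = 1 / (1 + 10.965 + 0.011749) = 1/11.977 = 0.08350

α₀ = 0.0835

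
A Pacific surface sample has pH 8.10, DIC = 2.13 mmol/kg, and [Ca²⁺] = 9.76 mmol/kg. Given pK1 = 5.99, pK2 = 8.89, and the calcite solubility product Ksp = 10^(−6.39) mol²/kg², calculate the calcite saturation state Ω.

α₂ = 1 / (1 + [H⁺]/K2 + [H⁺]²/(K1K2)) = 1 / (1 + 10^+0.79 + 10^-1.32)
   = 1 / (1 + 6.1660 + 0.047863) = 1/7.2138 = 0.1386
[CO3²⁻] = α₂ × DIC = 0.1386 × 2.13 = 0.2953 mmol/kg
Ksp = 10^(−6.39) = 4.074×10^-7
Ω = [Ca²⁺][CO3²⁻]/Ksp = (9.76×10^-3)(2.953×10^-4) / 4.074×10^-7 = 7.07

Ω = 7.07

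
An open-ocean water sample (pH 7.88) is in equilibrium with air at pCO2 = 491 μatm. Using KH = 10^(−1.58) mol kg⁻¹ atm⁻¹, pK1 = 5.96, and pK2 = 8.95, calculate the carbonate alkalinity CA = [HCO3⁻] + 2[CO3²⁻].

[CO2*] = KH · pCO2 = 10^(−1.58) × 491×10^-6 = 1.291×10^-5 mol/kg
α₀ = 1/(1 + K1/[H⁺] + K1K2/[H⁺]²) = 1/(1 + 10^+1.92 + 10^+0.85) = 0.01096
DIC = [CO2*]/α₀ = 1.291×10^-5 / 0.01096 = 1.179 mmol/kg
CA = (α₁ + 2α₂)·DIC = (0.9115 + 2×0.07758) × 1.179 = 1.26 mmol/kg

CA = 1.26 mmol/kg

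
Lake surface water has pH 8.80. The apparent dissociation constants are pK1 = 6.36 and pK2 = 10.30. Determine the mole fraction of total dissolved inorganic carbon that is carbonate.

α₂ = 0.0305

α₂ = 1 / (1 + [H⁺]/K2 + [H⁺]²/(K1K2)) = 1 / (1 + 10^+1.50 + 10^-0.94)
   = 1 / (1 + 31.623 + 0.11482) = 1/32.738 = 0.03055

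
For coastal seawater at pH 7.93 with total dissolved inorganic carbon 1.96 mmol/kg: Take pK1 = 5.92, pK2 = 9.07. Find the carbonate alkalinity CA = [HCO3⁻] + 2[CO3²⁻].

CA = [HCO3⁻] + 2[CO3²⁻] = (α₁ + 2α₂)·DIC
At pH 7.93: [H⁺]/K1 = 10^-2.01 = 0.0097724, K2/[H⁺] = 10^-1.14 = 0.072444
α₁ = 1/(1 + 0.0097724 + 0.072444) = 1/1.0822 = 0.9240; α₂ = α₁·K2/[H⁺] = 0.06694
α₁ + 2α₂ = 1.0579
CA = 1.0579 × 1.96 = 2.07 mmol/kg

CA = 2.07 mmol/kg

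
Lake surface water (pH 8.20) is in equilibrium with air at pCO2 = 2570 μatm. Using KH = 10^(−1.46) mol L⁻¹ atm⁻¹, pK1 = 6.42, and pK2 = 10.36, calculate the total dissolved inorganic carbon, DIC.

[CO2*] = KH · pCO2 = 10^(−1.46) × 2570×10^-6 = 8.911×10^-5 mol/L
α₀ = 1/(1 + K1/[H⁺] + K1K2/[H⁺]²) = 1/(1 + 10^+1.78 + 10^-0.38) = 0.01621
DIC = [CO2*]/α₀ = 8.911×10^-5 / 0.01621 = 5.50 mmol/L

DIC = 5.50 mmol/L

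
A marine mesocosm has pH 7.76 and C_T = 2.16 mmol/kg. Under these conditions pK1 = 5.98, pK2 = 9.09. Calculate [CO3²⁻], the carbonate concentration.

α₂ = 1 / (1 + [H⁺]/K2 + [H⁺]²/(K1K2)) = 1 / (1 + 10^+1.33 + 10^-0.45)
   = 1 / (1 + 21.380 + 0.35481) = 1/22.734 = 0.04399
[CO3²⁻] = α₂ × DIC = 0.04399 × 2.16 = 0.0950 mmol/kg

[CO3²⁻] = 0.0950 mmol/kg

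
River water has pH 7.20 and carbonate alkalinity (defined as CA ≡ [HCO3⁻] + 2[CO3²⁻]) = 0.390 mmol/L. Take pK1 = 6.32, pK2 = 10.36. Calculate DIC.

CA = [HCO3⁻] + 2[CO3²⁻] = (α₁ + 2α₂)·DIC
At pH 7.20: [H⁺]/K1 = 10^-0.88 = 0.13183, K2/[H⁺] = 10^-3.16 = 0.00069183
α₁ = 1/(1 + 0.13183 + 0.00069183) = 1/1.1325 = 0.8830; α₂ = α₁·K2/[H⁺] = 0.0006109
α₁ + 2α₂ = 0.8842
DIC = CA / (α₁ + 2α₂) = 0.390 / 0.8842 = 0.441 mmol/L

DIC = 0.441 mmol/L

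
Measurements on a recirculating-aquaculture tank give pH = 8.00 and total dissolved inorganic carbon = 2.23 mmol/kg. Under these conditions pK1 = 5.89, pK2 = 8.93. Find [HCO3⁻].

α₁ = 1 / (1 + [H⁺]/K1 + K2/[H⁺]) = 1 / (1 + 10^-2.11 + 10^-0.93)
   = 1 / (1 + 0.0077625 + 0.11749) = 1/1.1253 = 0.8887
[HCO3⁻] = α₁ × DIC = 0.8887 × 2.23 = 1.98 mmol/kg

[HCO3⁻] = 1.98 mmol/kg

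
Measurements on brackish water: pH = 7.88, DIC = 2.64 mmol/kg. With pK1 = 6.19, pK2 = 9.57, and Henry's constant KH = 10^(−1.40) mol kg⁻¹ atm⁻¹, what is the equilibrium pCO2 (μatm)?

pCO2 = 1300 μatm

α₀ = 1 / (1 + K1/[H⁺] + K1K2/[H⁺]²) = 1 / (1 + 10^+1.69 + 10^+0.00)
   = 1 / (1 + 48.978 + 1.0000) = 1/50.978 = 0.01962
[CO2*] = α₀ × DIC = 0.01962 × 2.64 = 0.05179 mmol/kg
pCO2 = [CO2*]/KH = 5.179×10^-5 / 3.981×10^-2 = 1300 μatm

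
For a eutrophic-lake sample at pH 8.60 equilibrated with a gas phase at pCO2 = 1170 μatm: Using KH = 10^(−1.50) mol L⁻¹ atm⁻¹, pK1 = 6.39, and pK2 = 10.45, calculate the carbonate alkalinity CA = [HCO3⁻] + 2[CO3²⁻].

CA = 6.17 mmol/L

[CO2*] = KH · pCO2 = 10^(−1.50) × 1170×10^-6 = 3.700×10^-5 mol/L
α₀ = 1/(1 + K1/[H⁺] + K1K2/[H⁺]²) = 1/(1 + 10^+2.21 + 10^+0.36) = 0.006043
DIC = [CO2*]/α₀ = 3.700×10^-5 / 0.006043 = 6.122 mmol/L
CA = (α₁ + 2α₂)·DIC = (0.9801 + 2×0.01384) × 6.122 = 6.17 mmol/L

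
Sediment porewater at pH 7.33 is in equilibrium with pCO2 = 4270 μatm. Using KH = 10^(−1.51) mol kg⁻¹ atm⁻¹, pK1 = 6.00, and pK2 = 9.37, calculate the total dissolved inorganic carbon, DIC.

[CO2*] = KH · pCO2 = 10^(−1.51) × 4270×10^-6 = 1.320×10^-4 mol/kg
α₀ = 1/(1 + K1/[H⁺] + K1K2/[H⁺]²) = 1/(1 + 10^+1.33 + 10^-0.71) = 0.04430
DIC = [CO2*]/α₀ = 1.320×10^-4 / 0.04430 = 2.98 mmol/kg

DIC = 2.98 mmol/kg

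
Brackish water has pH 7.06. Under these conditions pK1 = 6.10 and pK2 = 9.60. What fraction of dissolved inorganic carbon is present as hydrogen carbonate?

α₁ = 1 / (1 + [H⁺]/K1 + K2/[H⁺]) = 1 / (1 + 10^-0.96 + 10^-2.54)
   = 1 / (1 + 0.10965 + 0.0028840) = 1/1.1125 = 0.8989

α₁ = 0.899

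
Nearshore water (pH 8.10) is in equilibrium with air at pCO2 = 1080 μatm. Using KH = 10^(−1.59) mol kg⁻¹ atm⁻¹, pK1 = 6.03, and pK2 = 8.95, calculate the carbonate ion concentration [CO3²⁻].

[CO2*] = KH · pCO2 = 10^(−1.59) × 1080×10^-6 = 2.776×10^-5 mol/kg
α₀ = 1/(1 + K1/[H⁺] + K1K2/[H⁺]²) = 1/(1 + 10^+2.07 + 10^+1.22) = 0.007403
DIC = [CO2*]/α₀ = 2.776×10^-5 / 0.007403 = 3.750 mmol/kg
[CO3²⁻] = α₂·DIC; α₂ = 0.1229, so [CO3²⁻] = 0.1229 × 3.750 = 0.461 mmol/kg

[CO3²⁻] = 0.461 mmol/kg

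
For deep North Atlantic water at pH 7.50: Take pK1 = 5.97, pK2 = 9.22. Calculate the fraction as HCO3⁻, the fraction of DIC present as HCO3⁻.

α₁ = 0.954

α₁ = 1 / (1 + [H⁺]/K1 + K2/[H⁺]) = 1 / (1 + 10^-1.53 + 10^-1.72)
   = 1 / (1 + 0.029512 + 0.019055) = 1/1.0486 = 0.9537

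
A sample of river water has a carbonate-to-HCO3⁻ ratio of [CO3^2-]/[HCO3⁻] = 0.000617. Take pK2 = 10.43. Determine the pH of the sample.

pH = 7.22

From K2 = [H⁺][CO3^2-]/[HCO3⁻]:  pH = pK2 + log₁₀([CO3^2-]/[HCO3⁻])
log₁₀(0.000617) = -3.210
pH = 10.43 + (-3.210) = 7.22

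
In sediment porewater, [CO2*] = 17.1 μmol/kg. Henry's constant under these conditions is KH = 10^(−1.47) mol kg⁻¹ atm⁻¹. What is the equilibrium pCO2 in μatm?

pCO2 = 505 μatm

KH = 10^(−1.47) = 3.388×10^-2 mol kg⁻¹ atm⁻¹
pCO2 = [CO2*]/KH = 17.1×10^-6 / 3.388×10^-2 = 5.05×10^-4 atm = 505 μatm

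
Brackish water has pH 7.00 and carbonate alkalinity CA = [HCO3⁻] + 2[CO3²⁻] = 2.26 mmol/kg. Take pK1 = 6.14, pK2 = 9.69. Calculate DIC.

DIC = 2.57 mmol/kg

CA = [HCO3⁻] + 2[CO3²⁻] = (α₁ + 2α₂)·DIC
At pH 7.00: [H⁺]/K1 = 10^-0.86 = 0.13804, K2/[H⁺] = 10^-2.69 = 0.0020417
α₁ = 1/(1 + 0.13804 + 0.0020417) = 1/1.1401 = 0.8771; α₂ = α₁·K2/[H⁺] = 0.001791
α₁ + 2α₂ = 0.8807
DIC = CA / (α₁ + 2α₂) = 2.26 / 0.8807 = 2.57 mmol/kg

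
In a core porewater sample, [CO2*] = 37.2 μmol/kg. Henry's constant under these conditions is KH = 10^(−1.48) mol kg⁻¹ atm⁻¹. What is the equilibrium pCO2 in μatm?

KH = 10^(−1.48) = 3.311×10^-2 mol kg⁻¹ atm⁻¹
pCO2 = [CO2*]/KH = 37.2×10^-6 / 3.311×10^-2 = 1.12×10^-3 atm = 1120 μatm

pCO2 = 1120 μatm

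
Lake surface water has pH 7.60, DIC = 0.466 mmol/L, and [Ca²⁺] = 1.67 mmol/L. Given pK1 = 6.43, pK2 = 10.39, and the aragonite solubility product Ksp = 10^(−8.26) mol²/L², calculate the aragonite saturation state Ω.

Ω = 0.215

α₂ = 1 / (1 + [H⁺]/K2 + [H⁺]²/(K1K2)) = 1 / (1 + 10^+2.79 + 10^+1.62)
   = 1 / (1 + 616.60 + 41.687) = 1/659.28 = 0.001517
[CO3²⁻] = α₂ × DIC = 0.001517 × 0.466 = 0.0007068 mmol/L = 0.7068 μmol/L
Ksp = 10^(−8.26) = 5.495×10^-9
Ω = [Ca²⁺][CO3²⁻]/Ksp = (1.67×10^-3)(7.068×10^-7) / 5.495×10^-9 = 0.215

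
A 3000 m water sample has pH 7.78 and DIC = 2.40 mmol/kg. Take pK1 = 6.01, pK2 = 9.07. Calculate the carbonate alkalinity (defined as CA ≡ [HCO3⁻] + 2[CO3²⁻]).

CA = [HCO3⁻] + 2[CO3²⁻] = (α₁ + 2α₂)·DIC
At pH 7.78: [H⁺]/K1 = 10^-1.77 = 0.016982, K2/[H⁺] = 10^-1.29 = 0.051286
α₁ = 1/(1 + 0.016982 + 0.051286) = 1/1.0683 = 0.9361; α₂ = α₁·K2/[H⁺] = 0.04801
α₁ + 2α₂ = 1.0321
CA = 1.0321 × 2.40 = 2.48 mmol/kg

CA = 2.48 mmol/kg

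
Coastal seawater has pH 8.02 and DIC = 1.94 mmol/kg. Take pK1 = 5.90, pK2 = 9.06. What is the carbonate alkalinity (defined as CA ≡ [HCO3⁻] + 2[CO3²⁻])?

CA = 2.09 mmol/kg

CA = [HCO3⁻] + 2[CO3²⁻] = (α₁ + 2α₂)·DIC
At pH 8.02: [H⁺]/K1 = 10^-2.12 = 0.0075858, K2/[H⁺] = 10^-1.04 = 0.091201
α₁ = 1/(1 + 0.0075858 + 0.091201) = 1/1.0988 = 0.9101; α₂ = α₁·K2/[H⁺] = 0.08300
α₁ + 2α₂ = 1.0761
CA = 1.0761 × 1.94 = 2.09 mmol/kg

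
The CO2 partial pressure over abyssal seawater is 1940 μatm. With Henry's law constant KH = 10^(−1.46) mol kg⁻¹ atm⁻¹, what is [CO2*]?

KH = 10^(−1.46) = 3.467×10^-2 mol kg⁻¹ atm⁻¹
[CO2*] = KH · pCO2 = 3.467×10^-2 × 1940×10^-6 atm = 6.73×10^-5 mol/kg

[CO2*] = 67.3 μmol/kg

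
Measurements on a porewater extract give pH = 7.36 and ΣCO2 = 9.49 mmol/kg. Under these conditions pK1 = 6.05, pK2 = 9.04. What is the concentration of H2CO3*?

[CO2*] = 0.434 mmol/kg

α₀ = 1 / (1 + K1/[H⁺] + K1K2/[H⁺]²) = 1 / (1 + 10^+1.31 + 10^-0.37)
   = 1 / (1 + 20.417 + 0.42658) = 1/21.844 = 0.04578
[CO2*] = α₀ × DIC = 0.04578 × 9.49 = 0.434 mmol/kg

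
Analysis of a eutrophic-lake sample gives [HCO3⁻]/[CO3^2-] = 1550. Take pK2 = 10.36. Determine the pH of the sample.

pH = 7.17

From K2 = [H⁺][CO3^2-]/[HCO3⁻]:  pH = pK2 − log₁₀([HCO3⁻]/[CO3^2-])
log₁₀(1550) = +3.190
pH = 10.36 − (+3.190) = 7.17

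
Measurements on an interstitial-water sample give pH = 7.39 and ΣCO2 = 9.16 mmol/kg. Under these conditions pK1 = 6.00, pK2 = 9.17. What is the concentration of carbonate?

[CO3²⁻] = 0.144 mmol/kg

α₂ = 1 / (1 + [H⁺]/K2 + [H⁺]²/(K1K2)) = 1 / (1 + 10^+1.78 + 10^+0.39)
   = 1 / (1 + 60.256 + 2.4547) = 1/63.711 = 0.01570
[CO3²⁻] = α₂ × DIC = 0.01570 × 9.16 = 0.144 mmol/kg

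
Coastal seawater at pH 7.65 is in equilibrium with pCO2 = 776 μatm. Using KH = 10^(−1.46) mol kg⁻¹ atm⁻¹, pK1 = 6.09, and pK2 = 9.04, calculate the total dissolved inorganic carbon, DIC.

[CO2*] = KH · pCO2 = 10^(−1.46) × 776×10^-6 = 2.691×10^-5 mol/kg
α₀ = 1/(1 + K1/[H⁺] + K1K2/[H⁺]²) = 1/(1 + 10^+1.56 + 10^+0.17) = 0.02578
DIC = [CO2*]/α₀ = 2.691×10^-5 / 0.02578 = 1.04 mmol/kg

DIC = 1.04 mmol/kg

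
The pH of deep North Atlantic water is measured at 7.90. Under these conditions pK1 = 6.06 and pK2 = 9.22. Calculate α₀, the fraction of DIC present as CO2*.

α₀ = 1 / (1 + K1/[H⁺] + K1K2/[H⁺]²) = 1 / (1 + 10^+1.84 + 10^+0.52)
   = 1 / (1 + 69.183 + 3.3113) = 1/73.494 = 0.01361

α₀ = 0.0136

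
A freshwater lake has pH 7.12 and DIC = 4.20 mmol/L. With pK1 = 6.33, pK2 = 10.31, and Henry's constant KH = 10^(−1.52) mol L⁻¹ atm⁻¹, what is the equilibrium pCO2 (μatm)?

pCO2 = 1.94×10^4 μatm

α₀ = 1 / (1 + K1/[H⁺] + K1K2/[H⁺]²) = 1 / (1 + 10^+0.79 + 10^-2.40)
   = 1 / (1 + 6.1660 + 0.0039811) = 1/7.1699 = 0.1395
[CO2*] = α₀ × DIC = 0.1395 × 4.20 = 0.5858 mmol/L
pCO2 = [CO2*]/KH = 5.858×10^-4 / 3.020×10^-2 = 1.94×10^4 μatm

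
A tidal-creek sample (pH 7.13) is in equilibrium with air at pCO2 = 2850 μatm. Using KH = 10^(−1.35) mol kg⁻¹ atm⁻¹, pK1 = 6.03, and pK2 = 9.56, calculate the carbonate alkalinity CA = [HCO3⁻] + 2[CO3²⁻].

CA = 1.61 mmol/kg

[CO2*] = KH · pCO2 = 10^(−1.35) × 2850×10^-6 = 1.273×10^-4 mol/kg
α₀ = 1/(1 + K1/[H⁺] + K1K2/[H⁺]²) = 1/(1 + 10^+1.10 + 10^-1.33) = 0.07334
DIC = [CO2*]/α₀ = 1.273×10^-4 / 0.07334 = 1.736 mmol/kg
CA = (α₁ + 2α₂)·DIC = (0.9232 + 2×0.003430) × 1.736 = 1.61 mmol/kg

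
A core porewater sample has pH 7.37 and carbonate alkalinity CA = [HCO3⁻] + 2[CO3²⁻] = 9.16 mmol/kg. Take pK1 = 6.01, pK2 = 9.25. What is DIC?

CA = [HCO3⁻] + 2[CO3²⁻] = (α₁ + 2α₂)·DIC
At pH 7.37: [H⁺]/K1 = 10^-1.36 = 0.043652, K2/[H⁺] = 10^-1.88 = 0.013183
α₁ = 1/(1 + 0.043652 + 0.013183) = 1/1.0568 = 0.9462; α₂ = α₁·K2/[H⁺] = 0.01247
α₁ + 2α₂ = 0.9712
DIC = CA / (α₁ + 2α₂) = 9.16 / 0.9712 = 9.43 mmol/kg

DIC = 9.43 mmol/kg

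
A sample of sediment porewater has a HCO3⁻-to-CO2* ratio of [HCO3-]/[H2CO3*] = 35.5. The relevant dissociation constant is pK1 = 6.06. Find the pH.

pH = 7.61

From K1 = [H⁺][HCO3-]/[H2CO3*]:  pH = pK1 + log₁₀([HCO3-]/[H2CO3*])
log₁₀(35.5) = +1.550
pH = 6.06 + (+1.550) = 7.61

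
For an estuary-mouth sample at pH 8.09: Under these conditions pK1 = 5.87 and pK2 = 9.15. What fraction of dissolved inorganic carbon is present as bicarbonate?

α₁ = 0.915

α₁ = 1 / (1 + [H⁺]/K1 + K2/[H⁺]) = 1 / (1 + 10^-2.22 + 10^-1.06)
   = 1 / (1 + 0.0060256 + 0.087096) = 1/1.0931 = 0.9148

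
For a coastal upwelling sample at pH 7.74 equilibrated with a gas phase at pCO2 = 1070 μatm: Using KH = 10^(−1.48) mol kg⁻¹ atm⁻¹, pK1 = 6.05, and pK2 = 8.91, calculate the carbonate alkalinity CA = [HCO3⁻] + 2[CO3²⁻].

CA = 1.97 mmol/kg

[CO2*] = KH · pCO2 = 10^(−1.48) × 1070×10^-6 = 3.543×10^-5 mol/kg
α₀ = 1/(1 + K1/[H⁺] + K1K2/[H⁺]²) = 1/(1 + 10^+1.69 + 10^+0.52) = 0.01877
DIC = [CO2*]/α₀ = 3.543×10^-5 / 0.01877 = 1.888 mmol/kg
CA = (α₁ + 2α₂)·DIC = (0.9191 + 2×0.06214) × 1.888 = 1.97 mmol/kg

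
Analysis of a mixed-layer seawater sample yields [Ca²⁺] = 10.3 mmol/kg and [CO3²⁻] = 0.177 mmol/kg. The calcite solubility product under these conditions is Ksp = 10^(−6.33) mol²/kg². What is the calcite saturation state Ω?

Ksp = 10^(−6.33) = 4.677×10^-7
Ω = [Ca²⁺][CO3²⁻]/Ksp = (10.3×10^-3)(0.177×10^-3) / 4.677×10^-7 = 3.90

Ω = 3.90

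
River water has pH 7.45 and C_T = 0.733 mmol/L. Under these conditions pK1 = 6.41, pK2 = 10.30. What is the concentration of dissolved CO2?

α₀ = 1 / (1 + K1/[H⁺] + K1K2/[H⁺]²) = 1 / (1 + 10^+1.04 + 10^-1.81)
   = 1 / (1 + 10.965 + 0.015488) = 1/11.980 = 0.08347
[CO2*] = α₀ × DIC = 0.08347 × 0.733 = 0.0612 mmol/L

[CO2*] = 0.0612 mmol/L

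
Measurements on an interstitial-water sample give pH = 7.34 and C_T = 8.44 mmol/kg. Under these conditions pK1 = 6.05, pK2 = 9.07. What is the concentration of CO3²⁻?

[CO3²⁻] = 0.147 mmol/kg

α₂ = 1 / (1 + [H⁺]/K2 + [H⁺]²/(K1K2)) = 1 / (1 + 10^+1.73 + 10^+0.44)
   = 1 / (1 + 53.703 + 2.7542) = 1/57.457 = 0.01740
[CO3²⁻] = α₂ × DIC = 0.01740 × 8.44 = 0.147 mmol/kg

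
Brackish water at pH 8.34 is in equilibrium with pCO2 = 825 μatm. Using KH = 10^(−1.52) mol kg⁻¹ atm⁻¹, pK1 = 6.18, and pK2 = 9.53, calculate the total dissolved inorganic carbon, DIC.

[CO2*] = KH · pCO2 = 10^(−1.52) × 825×10^-6 = 2.491×10^-5 mol/kg
α₀ = 1/(1 + K1/[H⁺] + K1K2/[H⁺]²) = 1/(1 + 10^+2.16 + 10^+0.97) = 0.006457
DIC = [CO2*]/α₀ = 2.491×10^-5 / 0.006457 = 3.86 mmol/kg

DIC = 3.86 mmol/kg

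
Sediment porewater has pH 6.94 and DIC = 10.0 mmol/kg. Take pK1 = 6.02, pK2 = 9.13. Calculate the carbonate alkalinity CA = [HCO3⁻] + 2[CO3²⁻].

CA = 8.99 mmol/kg

CA = [HCO3⁻] + 2[CO3²⁻] = (α₁ + 2α₂)·DIC
At pH 6.94: [H⁺]/K1 = 10^-0.92 = 0.12023, K2/[H⁺] = 10^-2.19 = 0.0064565
α₁ = 1/(1 + 0.12023 + 0.0064565) = 1/1.1267 = 0.8876; α₂ = α₁·K2/[H⁺] = 0.005731
α₁ + 2α₂ = 0.8990
CA = 0.8990 × 10.0 = 8.99 mmol/kg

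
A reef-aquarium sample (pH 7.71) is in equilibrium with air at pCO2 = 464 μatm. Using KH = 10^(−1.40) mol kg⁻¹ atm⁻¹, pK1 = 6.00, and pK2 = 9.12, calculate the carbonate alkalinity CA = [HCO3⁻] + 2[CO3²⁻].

[CO2*] = KH · pCO2 = 10^(−1.40) × 464×10^-6 = 1.847×10^-5 mol/kg
α₀ = 1/(1 + K1/[H⁺] + K1K2/[H⁺]²) = 1/(1 + 10^+1.71 + 10^+0.30) = 0.01842
DIC = [CO2*]/α₀ = 1.847×10^-5 / 0.01842 = 1.003 mmol/kg
CA = (α₁ + 2α₂)·DIC = (0.9448 + 2×0.03676) × 1.003 = 1.02 mmol/kg

CA = 1.02 mmol/kg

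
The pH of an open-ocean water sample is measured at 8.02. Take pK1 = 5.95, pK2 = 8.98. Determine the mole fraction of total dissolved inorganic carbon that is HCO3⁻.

α₁ = 0.894

α₁ = 1 / (1 + [H⁺]/K1 + K2/[H⁺]) = 1 / (1 + 10^-2.07 + 10^-0.96)
   = 1 / (1 + 0.0085114 + 0.10965) = 1/1.1182 = 0.8943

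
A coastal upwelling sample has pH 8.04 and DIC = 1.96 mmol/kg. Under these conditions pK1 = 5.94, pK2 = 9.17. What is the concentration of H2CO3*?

[CO2*] = 14.4 μmol/kg

α₀ = 1 / (1 + K1/[H⁺] + K1K2/[H⁺]²) = 1 / (1 + 10^+2.10 + 10^+0.97)
   = 1 / (1 + 125.89 + 9.3325) = 1/136.23 = 0.007341
[CO2*] = α₀ × DIC = 0.007341 × 1.96 = 0.0144 mmol/kg = 14.4 μmol/kg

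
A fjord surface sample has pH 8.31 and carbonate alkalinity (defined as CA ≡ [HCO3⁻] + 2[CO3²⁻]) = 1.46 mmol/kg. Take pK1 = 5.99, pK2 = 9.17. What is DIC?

DIC = 1.31 mmol/kg

CA = [HCO3⁻] + 2[CO3²⁻] = (α₁ + 2α₂)·DIC
At pH 8.31: [H⁺]/K1 = 10^-2.32 = 0.0047863, K2/[H⁺] = 10^-0.86 = 0.13804
α₁ = 1/(1 + 0.0047863 + 0.13804) = 1/1.1428 = 0.8750; α₂ = α₁·K2/[H⁺] = 0.1208
α₁ + 2α₂ = 1.1166
DIC = CA / (α₁ + 2α₂) = 1.46 / 1.1166 = 1.31 mmol/kg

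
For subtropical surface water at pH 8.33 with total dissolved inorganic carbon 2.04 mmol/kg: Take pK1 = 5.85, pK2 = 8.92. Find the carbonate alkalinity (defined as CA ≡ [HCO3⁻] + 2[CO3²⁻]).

CA = 2.45 mmol/kg

CA = [HCO3⁻] + 2[CO3²⁻] = (α₁ + 2α₂)·DIC
At pH 8.33: [H⁺]/K1 = 10^-2.48 = 0.0033113, K2/[H⁺] = 10^-0.59 = 0.25704
α₁ = 1/(1 + 0.0033113 + 0.25704) = 1/1.2604 = 0.7934; α₂ = α₁·K2/[H⁺] = 0.2039
α₁ + 2α₂ = 1.2013
CA = 1.2013 × 2.04 = 2.45 mmol/kg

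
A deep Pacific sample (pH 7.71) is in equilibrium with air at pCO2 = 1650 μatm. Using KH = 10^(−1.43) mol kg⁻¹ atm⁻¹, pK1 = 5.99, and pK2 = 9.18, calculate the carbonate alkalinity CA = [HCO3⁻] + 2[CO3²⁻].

[CO2*] = KH · pCO2 = 10^(−1.43) × 1650×10^-6 = 6.130×10^-5 mol/kg
α₀ = 1/(1 + K1/[H⁺] + K1K2/[H⁺]²) = 1/(1 + 10^+1.72 + 10^+0.25) = 0.01810
DIC = [CO2*]/α₀ = 6.130×10^-5 / 0.01810 = 3.388 mmol/kg
CA = (α₁ + 2α₂)·DIC = (0.9497 + 2×0.03218) × 3.388 = 3.44 mmol/kg

CA = 3.44 mmol/kg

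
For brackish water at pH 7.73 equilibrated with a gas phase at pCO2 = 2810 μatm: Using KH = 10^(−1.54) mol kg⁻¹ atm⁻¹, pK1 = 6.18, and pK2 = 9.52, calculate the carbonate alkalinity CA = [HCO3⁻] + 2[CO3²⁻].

CA = 2.97 mmol/kg

[CO2*] = KH · pCO2 = 10^(−1.54) × 2810×10^-6 = 8.104×10^-5 mol/kg
α₀ = 1/(1 + K1/[H⁺] + K1K2/[H⁺]²) = 1/(1 + 10^+1.55 + 10^-0.24) = 0.02699
DIC = [CO2*]/α₀ = 8.104×10^-5 / 0.02699 = 3.003 mmol/kg
CA = (α₁ + 2α₂)·DIC = (0.9575 + 2×0.01553) × 3.003 = 2.97 mmol/kg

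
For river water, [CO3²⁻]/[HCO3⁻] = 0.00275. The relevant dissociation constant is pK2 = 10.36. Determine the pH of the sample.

pH = 7.80

From K2 = [H⁺][CO3²⁻]/[HCO3⁻]:  pH = pK2 + log₁₀([CO3²⁻]/[HCO3⁻])
log₁₀(0.00275) = -2.561
pH = 10.36 + (-2.561) = 7.80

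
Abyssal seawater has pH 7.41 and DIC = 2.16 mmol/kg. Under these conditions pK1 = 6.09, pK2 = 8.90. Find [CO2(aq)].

[CO2*] = 0.0957 mmol/kg

α₀ = 1 / (1 + K1/[H⁺] + K1K2/[H⁺]²) = 1 / (1 + 10^+1.32 + 10^-0.17)
   = 1 / (1 + 20.893 + 0.67608) = 1/22.569 = 0.04431
[CO2*] = α₀ × DIC = 0.04431 × 2.16 = 0.0957 mmol/kg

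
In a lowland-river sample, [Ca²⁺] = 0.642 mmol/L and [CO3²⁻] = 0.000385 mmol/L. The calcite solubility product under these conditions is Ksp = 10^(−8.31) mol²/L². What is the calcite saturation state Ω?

Ksp = 10^(−8.31) = 4.898×10^-9
Ω = [Ca²⁺][CO3²⁻]/Ksp = (0.642×10^-3)(0.000385×10^-3) / 4.898×10^-9 = 0.0505

Ω = 0.0505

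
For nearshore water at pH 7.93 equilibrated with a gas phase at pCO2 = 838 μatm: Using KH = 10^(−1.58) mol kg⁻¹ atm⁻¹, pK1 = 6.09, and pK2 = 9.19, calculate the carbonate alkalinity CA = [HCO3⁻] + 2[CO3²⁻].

[CO2*] = KH · pCO2 = 10^(−1.58) × 838×10^-6 = 2.204×10^-5 mol/kg
α₀ = 1/(1 + K1/[H⁺] + K1K2/[H⁺]²) = 1/(1 + 10^+1.84 + 10^+0.58) = 0.01352
DIC = [CO2*]/α₀ = 2.204×10^-5 / 0.01352 = 1.631 mmol/kg
CA = (α₁ + 2α₂)·DIC = (0.9351 + 2×0.05139) × 1.631 = 1.69 mmol/kg

CA = 1.69 mmol/kg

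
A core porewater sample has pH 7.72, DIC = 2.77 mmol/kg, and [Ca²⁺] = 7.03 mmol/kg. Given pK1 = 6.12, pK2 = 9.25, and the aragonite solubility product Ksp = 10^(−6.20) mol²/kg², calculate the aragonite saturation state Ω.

Ω = 0.864

α₂ = 1 / (1 + [H⁺]/K2 + [H⁺]²/(K1K2)) = 1 / (1 + 10^+1.53 + 10^-0.07)
   = 1 / (1 + 33.884 + 0.85114) = 1/35.736 = 0.02798
[CO3²⁻] = α₂ × DIC = 0.02798 × 2.77 = 0.07751 mmol/kg
Ksp = 10^(−6.20) = 6.310×10^-7
Ω = [Ca²⁺][CO3²⁻]/Ksp = (7.03×10^-3)(7.751×10^-5) / 6.310×10^-7 = 0.864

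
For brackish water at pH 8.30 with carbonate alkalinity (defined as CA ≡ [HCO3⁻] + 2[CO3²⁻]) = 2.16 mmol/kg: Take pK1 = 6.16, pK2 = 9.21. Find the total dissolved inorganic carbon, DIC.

DIC = 1.96 mmol/kg

CA = [HCO3⁻] + 2[CO3²⁻] = (α₁ + 2α₂)·DIC
At pH 8.30: [H⁺]/K1 = 10^-2.14 = 0.0072444, K2/[H⁺] = 10^-0.91 = 0.12303
α₁ = 1/(1 + 0.0072444 + 0.12303) = 1/1.1303 = 0.8847; α₂ = α₁·K2/[H⁺] = 0.1088
α₁ + 2α₂ = 1.1024
DIC = CA / (α₁ + 2α₂) = 2.16 / 1.1024 = 1.96 mmol/kg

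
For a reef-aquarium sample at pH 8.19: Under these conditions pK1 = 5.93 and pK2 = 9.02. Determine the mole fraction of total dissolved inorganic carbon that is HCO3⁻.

α₁ = 1 / (1 + [H⁺]/K1 + K2/[H⁺]) = 1 / (1 + 10^-2.26 + 10^-0.83)
   = 1 / (1 + 0.0054954 + 0.14791) = 1/1.1534 = 0.8670

α₁ = 0.867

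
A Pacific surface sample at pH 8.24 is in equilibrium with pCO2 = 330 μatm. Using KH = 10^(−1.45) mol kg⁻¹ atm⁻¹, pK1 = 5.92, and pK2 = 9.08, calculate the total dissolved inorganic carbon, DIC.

[CO2*] = KH · pCO2 = 10^(−1.45) × 330×10^-6 = 1.171×10^-5 mol/kg
α₀ = 1/(1 + K1/[H⁺] + K1K2/[H⁺]²) = 1/(1 + 10^+2.32 + 10^+1.48) = 0.004164
DIC = [CO2*]/α₀ = 1.171×10^-5 / 0.004164 = 2.81 mmol/kg

DIC = 2.81 mmol/kg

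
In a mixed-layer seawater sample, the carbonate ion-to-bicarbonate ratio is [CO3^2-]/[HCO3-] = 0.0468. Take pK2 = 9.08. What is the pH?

pH = 7.75

From K2 = [H⁺][CO3^2-]/[HCO3-]:  pH = pK2 + log₁₀([CO3^2-]/[HCO3-])
log₁₀(0.0468) = -1.330
pH = 9.08 + (-1.330) = 7.75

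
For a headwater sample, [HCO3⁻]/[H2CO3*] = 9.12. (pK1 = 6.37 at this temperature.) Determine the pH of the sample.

pH = 7.33

From K1 = [H⁺][HCO3⁻]/[H2CO3*]:  pH = pK1 + log₁₀([HCO3⁻]/[H2CO3*])
log₁₀(9.12) = +0.960
pH = 6.37 + (+0.960) = 7.33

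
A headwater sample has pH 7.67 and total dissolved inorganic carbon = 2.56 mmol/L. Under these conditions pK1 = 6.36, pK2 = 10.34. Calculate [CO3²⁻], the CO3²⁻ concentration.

α₂ = 1 / (1 + [H⁺]/K2 + [H⁺]²/(K1K2)) = 1 / (1 + 10^+2.67 + 10^+1.36)
   = 1 / (1 + 467.74 + 22.909) = 1/491.64 = 0.002034
[CO3²⁻] = α₂ × DIC = 0.002034 × 2.56 = 0.00521 mmol/L = 5.21 μmol/L

[CO3²⁻] = 5.21 μmol/L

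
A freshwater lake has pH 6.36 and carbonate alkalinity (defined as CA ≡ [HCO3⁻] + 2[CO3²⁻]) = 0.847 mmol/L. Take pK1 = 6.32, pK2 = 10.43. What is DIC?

DIC = 1.62 mmol/L

CA = [HCO3⁻] + 2[CO3²⁻] = (α₁ + 2α₂)·DIC
At pH 6.36: [H⁺]/K1 = 10^-0.04 = 0.91201, K2/[H⁺] = 10^-4.07 = 8.5114×10^-5
α₁ = 1/(1 + 0.91201 + 8.5114×10^-5) = 1/1.9121 = 0.5230; α₂ = α₁·K2/[H⁺] = 4.451×10^-5
α₁ + 2α₂ = 0.5231
DIC = CA / (α₁ + 2α₂) = 0.847 / 0.5231 = 1.62 mmol/L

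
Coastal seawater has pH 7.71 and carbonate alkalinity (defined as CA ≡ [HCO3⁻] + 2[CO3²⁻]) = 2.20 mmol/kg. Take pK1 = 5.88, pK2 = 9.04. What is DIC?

CA = [HCO3⁻] + 2[CO3²⁻] = (α₁ + 2α₂)·DIC
At pH 7.71: [H⁺]/K1 = 10^-1.83 = 0.014791, K2/[H⁺] = 10^-1.33 = 0.046774
α₁ = 1/(1 + 0.014791 + 0.046774) = 1/1.0616 = 0.9420; α₂ = α₁·K2/[H⁺] = 0.04406
α₁ + 2α₂ = 1.0301
DIC = CA / (α₁ + 2α₂) = 2.20 / 1.0301 = 2.14 mmol/kg

DIC = 2.14 mmol/kg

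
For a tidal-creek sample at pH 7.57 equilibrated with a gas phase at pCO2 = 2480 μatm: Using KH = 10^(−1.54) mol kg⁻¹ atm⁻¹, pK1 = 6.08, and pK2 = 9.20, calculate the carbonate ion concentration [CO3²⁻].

[CO3²⁻] = 0.0518 mmol/kg

[CO2*] = KH · pCO2 = 10^(−1.54) × 2480×10^-6 = 7.152×10^-5 mol/kg
α₀ = 1/(1 + K1/[H⁺] + K1K2/[H⁺]²) = 1/(1 + 10^+1.49 + 10^-0.14) = 0.03065
DIC = [CO2*]/α₀ = 7.152×10^-5 / 0.03065 = 2.334 mmol/kg
[CO3²⁻] = α₂·DIC; α₂ = 0.02220, so [CO3²⁻] = 0.02220 × 2.334 = 0.0518 mmol/kg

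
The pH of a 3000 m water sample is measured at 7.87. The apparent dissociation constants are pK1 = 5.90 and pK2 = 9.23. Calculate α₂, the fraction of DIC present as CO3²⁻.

α₂ = 1 / (1 + [H⁺]/K2 + [H⁺]²/(K1K2)) = 1 / (1 + 10^+1.36 + 10^-0.61)
   = 1 / (1 + 22.909 + 0.24547) = 1/24.154 = 0.04140

α₂ = 0.0414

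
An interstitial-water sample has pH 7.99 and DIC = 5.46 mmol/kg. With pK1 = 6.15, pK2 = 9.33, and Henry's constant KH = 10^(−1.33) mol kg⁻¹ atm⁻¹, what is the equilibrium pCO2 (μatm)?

pCO2 = 1590 μatm

α₀ = 1 / (1 + K1/[H⁺] + K1K2/[H⁺]²) = 1 / (1 + 10^+1.84 + 10^+0.50)
   = 1 / (1 + 69.183 + 3.1623) = 1/73.345 = 0.01363
[CO2*] = α₀ × DIC = 0.01363 × 5.46 = 0.07444 mmol/kg
pCO2 = [CO2*]/KH = 7.444×10^-5 / 4.677×10^-2 = 1590 μatm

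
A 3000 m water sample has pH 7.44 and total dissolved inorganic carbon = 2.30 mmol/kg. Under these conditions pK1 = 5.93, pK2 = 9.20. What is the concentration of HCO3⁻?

α₁ = 1 / (1 + [H⁺]/K1 + K2/[H⁺]) = 1 / (1 + 10^-1.51 + 10^-1.76)
   = 1 / (1 + 0.030903 + 0.017378) = 1/1.0483 = 0.9539
[HCO3⁻] = α₁ × DIC = 0.9539 × 2.30 = 2.19 mmol/kg

[HCO3⁻] = 2.19 mmol/kg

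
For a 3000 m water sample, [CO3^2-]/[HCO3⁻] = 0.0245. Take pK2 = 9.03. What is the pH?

pH = 7.42

From K2 = [H⁺][CO3^2-]/[HCO3⁻]:  pH = pK2 + log₁₀([CO3^2-]/[HCO3⁻])
log₁₀(0.0245) = -1.611
pH = 9.03 + (-1.611) = 7.42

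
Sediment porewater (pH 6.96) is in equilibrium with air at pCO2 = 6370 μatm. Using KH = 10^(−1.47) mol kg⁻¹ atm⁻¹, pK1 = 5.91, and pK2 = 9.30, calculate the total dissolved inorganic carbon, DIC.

DIC = 2.65 mmol/kg

[CO2*] = KH · pCO2 = 10^(−1.47) × 6370×10^-6 = 2.158×10^-4 mol/kg
α₀ = 1/(1 + K1/[H⁺] + K1K2/[H⁺]²) = 1/(1 + 10^+1.05 + 10^-1.29) = 0.08149
DIC = [CO2*]/α₀ = 2.158×10^-4 / 0.08149 = 2.65 mmol/kg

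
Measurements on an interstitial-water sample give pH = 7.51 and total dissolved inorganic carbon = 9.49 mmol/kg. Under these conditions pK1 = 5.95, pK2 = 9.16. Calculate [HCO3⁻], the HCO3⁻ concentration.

α₁ = 1 / (1 + [H⁺]/K1 + K2/[H⁺]) = 1 / (1 + 10^-1.56 + 10^-1.65)
   = 1 / (1 + 0.027542 + 0.022387) = 1/1.0499 = 0.9524
[HCO3⁻] = α₁ × DIC = 0.9524 × 9.49 = 9.04 mmol/kg

[HCO3⁻] = 9.04 mmol/kg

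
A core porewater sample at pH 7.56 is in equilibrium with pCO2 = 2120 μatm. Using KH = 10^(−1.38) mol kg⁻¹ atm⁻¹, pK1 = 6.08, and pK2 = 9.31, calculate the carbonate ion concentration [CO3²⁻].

[CO2*] = KH · pCO2 = 10^(−1.38) × 2120×10^-6 = 8.838×10^-5 mol/kg
α₀ = 1/(1 + K1/[H⁺] + K1K2/[H⁺]²) = 1/(1 + 10^+1.48 + 10^-0.27) = 0.03151
DIC = [CO2*]/α₀ = 8.838×10^-5 / 0.03151 = 2.805 mmol/kg
[CO3²⁻] = α₂·DIC; α₂ = 0.01692, so [CO3²⁻] = 0.01692 × 2.805 = 0.0475 mmol/kg

[CO3²⁻] = 0.0475 mmol/kg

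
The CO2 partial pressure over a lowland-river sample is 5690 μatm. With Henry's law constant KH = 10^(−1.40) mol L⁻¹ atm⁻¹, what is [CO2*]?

KH = 10^(−1.40) = 3.981×10^-2 mol L⁻¹ atm⁻¹
[CO2*] = KH · pCO2 = 3.981×10^-2 × 5690×10^-6 atm = 2.27×10^-4 mol/L

[CO2*] = 227 μmol/L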